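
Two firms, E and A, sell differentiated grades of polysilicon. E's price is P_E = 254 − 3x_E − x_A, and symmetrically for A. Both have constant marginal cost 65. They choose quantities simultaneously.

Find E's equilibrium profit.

2187

Firm E's profit: π = x_E(254 − 3x_E − x_A) − 65x_E.
∂π/∂x_E = 189 − 6x_E − x_A = 0 ⇒ x_E = 31.5 − (1/6)x_A.
The game is symmetric, so in equilibrium x_A = x_E: the reaction function gives (7/6)x_E = 31.5, hence x_E = 27.
P_E = 254 − 3·27 − 27 = 146.
Profit = (146 − 65)·27 = 2187.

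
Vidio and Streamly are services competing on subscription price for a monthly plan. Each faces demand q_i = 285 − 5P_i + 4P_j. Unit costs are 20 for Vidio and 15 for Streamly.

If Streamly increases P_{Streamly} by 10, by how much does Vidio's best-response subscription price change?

Vidio's profit: π = (P_{Vidio} − 20)(285 − 5P_{Vidio} + 4P_{Streamly}).
∂π/∂P_{Vidio} = 385 − 10P_{Vidio} + 4P_{Streamly} = 0 ⇒ P_{Vidio} = 38.5 + 0.4P_{Streamly}.
The reaction-function slope is 0.4, so a 10-unit rise in P_{Streamly} moves P_{Vidio} by 0.4 × 10 = 4. Vidio's best response rises — the actions are strategic complements.

4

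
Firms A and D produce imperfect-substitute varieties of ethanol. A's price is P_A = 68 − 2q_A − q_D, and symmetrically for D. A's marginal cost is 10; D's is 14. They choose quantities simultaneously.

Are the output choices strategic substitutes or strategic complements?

strategic substitutes

Firm A's profit: π = q_A(68 − 2q_A − q_D) − 10q_A.
∂π/∂q_A = 58 − 4q_A − q_D = 0 ⇒ q_A = 14.5 − 0.25q_D.
The best-response slope dq_A/dq_D = −0.25 < 0: the reaction function is downward-sloping, so the choices are strategic substitutes.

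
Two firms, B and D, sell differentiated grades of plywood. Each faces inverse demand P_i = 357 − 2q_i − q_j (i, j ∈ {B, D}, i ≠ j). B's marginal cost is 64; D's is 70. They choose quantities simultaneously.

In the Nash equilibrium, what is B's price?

182

Firm B's profit: π = q_B(357 − 2q_B − q_D) − 64q_B.
∂π/∂q_B = 293 − 4q_B − q_D = 0 ⇒ q_B = 73.25 − 0.25q_D.
Similarly q_D = 71.75 − 0.25q_B.
Solving the two reaction functions simultaneously: (1 − (−0.25)(−0.25))q_B = 73.25 − 0.25·71.75, so 0.9375q_B = 55.3125 and q_B = 59.
Then q_D = 71.75 − 0.25·59 = 57.
P_B = 357 − 2·59 − 57 = 182.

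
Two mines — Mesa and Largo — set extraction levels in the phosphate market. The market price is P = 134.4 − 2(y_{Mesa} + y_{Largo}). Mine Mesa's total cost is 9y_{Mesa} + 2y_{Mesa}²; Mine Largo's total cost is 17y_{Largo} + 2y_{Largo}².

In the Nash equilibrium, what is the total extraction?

Mine Mesa's profit: π = y_{Mesa}(134.4 − 2(y_{Mesa} + y_{Largo})) − 9y_{Mesa} − 2y_{Mesa}².
∂π/∂y_{Mesa} = 125.4 − 8y_{Mesa} − 2y_{Largo} = 0, so y_{Mesa} = 15.675 − 0.25y_{Largo}.
By the same steps for Largo: y_{Largo} = 14.675 − 0.25y_{Mesa}.
Solving the two reaction functions simultaneously: (1 − (−0.25)(−0.25))y_{Mesa} = 15.675 − 0.25·14.675, so 0.9375y_{Mesa} = 1921/160 and y_{Mesa} = 1921/150.
Then y_{Largo} = 14.675 − 0.25·(1921/150) = 1721/150.
Total extraction: 1921/150 + 1721/150 = 24.28.

24.28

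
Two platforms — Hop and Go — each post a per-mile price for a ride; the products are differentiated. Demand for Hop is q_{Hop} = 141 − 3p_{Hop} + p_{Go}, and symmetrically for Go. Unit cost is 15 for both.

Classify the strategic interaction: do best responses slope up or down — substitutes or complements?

Hop's profit: π = (p_{Hop} − 15)(141 − 3p_{Hop} + p_{Go}).
∂π/∂p_{Hop} = 186 − 6p_{Hop} + p_{Go} = 0 ⇒ p_{Hop} = 31 + (1/6)p_{Go}.
The best-response slope dp_{Hop}/dp_{Go} = 1/6 > 0: the reaction function is upward-sloping, so the choices are strategic complements.

strategic complements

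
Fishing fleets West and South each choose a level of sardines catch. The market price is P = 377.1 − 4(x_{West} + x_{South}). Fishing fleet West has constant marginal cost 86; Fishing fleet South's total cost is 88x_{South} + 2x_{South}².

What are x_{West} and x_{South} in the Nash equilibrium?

Fishing fleet West's profit: π = x_{West}(377.1 − 4(x_{West} + x_{South})) − 86x_{West}.
∂π/∂x_{West} = 291.1 − 8x_{West} − 4x_{South} = 0, so x_{West} = 36.3875 − 0.5x_{South}.
For South: ∂π/∂x_{South} = 289.1 − 12x_{South} − 4x_{West} = 0 ⇒ x_{South} = 2891/120 − (1/3)x_{West}.
Solving the two reaction functions simultaneously: (1 − (−0.5)(−1/3))x_{West} = 36.3875 − 0.5·(2891/120), so (5/6)x_{West} = 2921/120 and x_{West} = 29.21.
Then x_{South} = 2891/120 − (1/3)·29.21 = 14.355.

29.21, 14.355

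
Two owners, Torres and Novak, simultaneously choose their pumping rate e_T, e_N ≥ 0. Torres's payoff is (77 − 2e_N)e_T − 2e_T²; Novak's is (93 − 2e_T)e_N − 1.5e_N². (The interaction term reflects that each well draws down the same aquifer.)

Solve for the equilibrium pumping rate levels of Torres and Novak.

5.625, 27.25

Expanding Torres's payoff: 77e_T − 2e_Ne_T − 2e_T².
∂π/∂e_T = 77 − 2e_N − 4e_T = 0, so e_T = 19.25 − 0.5e_N.
Likewise for Novak: e_N = 31 − (2/3)e_T.
Solving the two reaction functions simultaneously: (1 − (−0.5)(−2/3))e_T = 19.25 − 0.5·31, so (2/3)e_T = 3.75 and e_T = 5.625.
Then e_N = 31 − (2/3)·5.625 = 27.25.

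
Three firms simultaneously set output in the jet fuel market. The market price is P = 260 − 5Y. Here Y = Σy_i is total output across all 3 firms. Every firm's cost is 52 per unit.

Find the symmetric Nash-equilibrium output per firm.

10.4

A representative firm's profit is π_i = y_i(260 − 5Y) − 52y_i, with Y = y_i + Σ_{j≠i} y_j.
First-order condition: 208 − 10y_i − 5Σ_{j≠i} y_j = 0.
With identical firms, set every y_j = y: then 208 − 10y − 10y = 0, i.e. y = 208/20 = 10.4.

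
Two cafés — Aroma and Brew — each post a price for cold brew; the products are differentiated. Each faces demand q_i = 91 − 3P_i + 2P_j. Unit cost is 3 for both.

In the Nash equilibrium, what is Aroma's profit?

1452

Aroma's profit: π = (P_{Aroma} − 3)(91 − 3P_{Aroma} + 2P_{Brew}).
∂π/∂P_{Aroma} = 100 − 6P_{Aroma} + 2P_{Brew} = 0 ⇒ P_{Aroma} = 50/3 + (1/3)P_{Brew}.
The game is symmetric, so in equilibrium P_{Brew} = P_{Aroma}: the reaction function gives (2/3)P_{Aroma} = 50/3, hence P_{Aroma} = 25.
q_{Aroma} = 91 − 3·25 + 2·25 = 66.
Profit = (25 − 3)·66 = 1452.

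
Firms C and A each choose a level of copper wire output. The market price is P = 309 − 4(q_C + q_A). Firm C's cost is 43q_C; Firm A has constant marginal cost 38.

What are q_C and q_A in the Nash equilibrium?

21.75, 23

Firm C's profit: π = q_C(309 − 4(q_C + q_A)) − 43q_C.
∂π/∂q_C = 266 − 8q_C − 4q_A = 0, so q_C = 33.25 − 0.5q_A.
By the same steps for A: q_A = 33.875 − 0.5q_C.
Plugging q_A into C's best response: q_C = 33.25 − 0.5(33.875 − 0.5q_C) ⇒ 0.75q_C = 16.3125, so q_C = 21.75.
Then q_A = 33.875 − 0.5·21.75 = 23.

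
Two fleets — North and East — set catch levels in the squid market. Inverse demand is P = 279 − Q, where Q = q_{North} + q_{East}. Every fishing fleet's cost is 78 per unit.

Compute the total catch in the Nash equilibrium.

134

Fishing fleet North's profit: π = q_{North}(279 − (q_{North} + q_{East})) − 78q_{North}.
∂π/∂q_{North} = 201 − 2q_{North} − q_{East} = 0, so q_{North} = 100.5 − 0.5q_{East}.
Setting q_{North} = q_{East} in the reaction function: q_{North} = 100.5 − 0.5q_{North}, so q_{North} = 100.5 / 1.5 = 67.
Total catch: 67 + 67 = 134.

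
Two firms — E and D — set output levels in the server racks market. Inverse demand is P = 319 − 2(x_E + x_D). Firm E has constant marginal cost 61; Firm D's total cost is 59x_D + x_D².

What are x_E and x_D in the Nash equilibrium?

Firm E's profit: π = x_E(319 − 2(x_E + x_D)) − 61x_E.
∂π/∂x_E = 258 − 4x_E − 2x_D = 0, so x_E = 64.5 − 0.5x_D.
For D: ∂π/∂x_D = 260 − 6x_D − 2x_E = 0 ⇒ x_D = 130/3 − (1/3)x_E.
Solving the two reaction functions simultaneously: (1 − (−0.5)(−1/3))x_E = 64.5 − 0.5·(130/3), so (5/6)x_E = 257/6 and x_E = 51.4.
Then x_D = 130/3 − (1/3)·51.4 = 26.2.

51.4, 26.2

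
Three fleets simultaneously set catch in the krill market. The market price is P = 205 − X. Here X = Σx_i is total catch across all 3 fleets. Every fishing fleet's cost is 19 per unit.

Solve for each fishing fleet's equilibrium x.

A representative fishing fleet's profit is π_i = x_i(205 − X) − 19x_i, with X = x_i + Σ_{j≠i} x_j.
First-order condition: 186 − 2x_i − Σ_{j≠i} x_j = 0.
In a symmetric equilibrium every fishing fleet chooses the same x, so Σ_{j≠i} x_j = 2x. The condition becomes 186 − 4x = 0, giving x = 186/4 = 46.5.

46.5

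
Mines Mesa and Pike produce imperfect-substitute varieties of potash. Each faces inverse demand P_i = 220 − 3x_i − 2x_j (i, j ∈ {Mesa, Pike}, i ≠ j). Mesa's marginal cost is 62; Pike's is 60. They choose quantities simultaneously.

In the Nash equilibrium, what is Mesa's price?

Mine Mesa's profit: π = x_{Mesa}(220 − 3x_{Mesa} − 2x_{Pike}) − 62x_{Mesa}.
∂π/∂x_{Mesa} = 158 − 6x_{Mesa} − 2x_{Pike} = 0 ⇒ x_{Mesa} = 79/3 − (1/3)x_{Pike}.
Similarly x_{Pike} = 80/3 − (1/3)x_{Mesa}.
Solving the two reaction functions simultaneously: (1 − (−1/3)(−1/3))x_{Mesa} = 79/3 − (1/3)·(80/3), so (8/9)x_{Mesa} = 157/9 and x_{Mesa} = 19.625.
Then x_{Pike} = 80/3 − (1/3)·19.625 = 20.125.
P_{Mesa} = 220 − 3·19.625 − 2·20.125 = 120.875.

120.875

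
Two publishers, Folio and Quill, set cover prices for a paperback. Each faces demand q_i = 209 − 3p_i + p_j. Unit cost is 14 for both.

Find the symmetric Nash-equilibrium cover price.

Folio's profit: π = (p_{Folio} − 14)(209 − 3p_{Folio} + p_{Quill}).
∂π/∂p_{Folio} = 251 − 6p_{Folio} + p_{Quill} = 0 ⇒ p_{Folio} = 251/6 + (1/6)p_{Quill}.
Setting p_{Folio} = p_{Quill} in the reaction function: p_{Folio} = 251/6 + (1/6)p_{Folio}, so p_{Folio} = (251/6) / (5/6) = 50.2.

50.2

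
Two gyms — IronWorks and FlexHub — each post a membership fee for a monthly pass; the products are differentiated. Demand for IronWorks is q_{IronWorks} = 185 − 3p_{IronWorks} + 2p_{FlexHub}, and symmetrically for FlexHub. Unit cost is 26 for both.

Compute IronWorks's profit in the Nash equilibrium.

IronWorks's profit: π = (p_{IronWorks} − 26)(185 − 3p_{IronWorks} + 2p_{FlexHub}).
∂π/∂p_{IronWorks} = 263 − 6p_{IronWorks} + 2p_{FlexHub} = 0 ⇒ p_{IronWorks} = 263/6 + (1/3)p_{FlexHub}.
The game is symmetric, so in equilibrium p_{FlexHub} = p_{IronWorks}: the reaction function gives (2/3)p_{IronWorks} = 263/6, hence p_{IronWorks} = 65.75.
q_{IronWorks} = 185 − 3·65.75 + 2·65.75 = 119.25.
Profit = (65.75 − 26)·119.25 = 4740.1875.

4740.1875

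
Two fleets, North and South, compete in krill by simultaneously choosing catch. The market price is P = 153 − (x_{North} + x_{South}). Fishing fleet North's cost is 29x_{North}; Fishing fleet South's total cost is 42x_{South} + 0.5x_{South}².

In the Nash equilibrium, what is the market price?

81.2

Fishing fleet North's profit: π = x_{North}(153 − (x_{North} + x_{South})) − 29x_{North}.
∂π/∂x_{North} = 124 − 2x_{North} − x_{South} = 0, so x_{North} = 62 − 0.5x_{South}.
For South: ∂π/∂x_{South} = 111 − 3x_{South} − x_{North} = 0 ⇒ x_{South} = 37 − (1/3)x_{North}.
Substituting the second reaction function into the first: x_{North} = 62 − 0.5(37 − (1/3)x_{North}), which gives (5/6)x_{North} = 43.5 ⇒ x_{North} = 52.2.
Then x_{South} = 37 − (1/3)·52.2 = 19.6.
Equilibrium price: P = 153 − 71.8 = 81.2.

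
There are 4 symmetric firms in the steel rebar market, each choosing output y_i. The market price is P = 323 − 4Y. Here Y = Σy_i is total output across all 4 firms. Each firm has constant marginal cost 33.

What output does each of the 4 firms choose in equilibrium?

14.5

A representative firm's profit is π_i = y_i(323 − 4Y) − 33y_i, with Y = y_i + Σ_{j≠i} y_j.
First-order condition: 290 − 8y_i − 4Σ_{j≠i} y_j = 0.
With identical firms, set every y_j = y: then 290 − 8y − 12y = 0, i.e. y = 290/20 = 14.5.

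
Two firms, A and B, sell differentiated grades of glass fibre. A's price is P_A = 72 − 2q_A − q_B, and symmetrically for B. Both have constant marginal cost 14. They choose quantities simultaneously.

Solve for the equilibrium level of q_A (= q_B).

11.6

Firm A's profit: π = q_A(72 − 2q_A − q_B) − 14q_A.
∂π/∂q_A = 58 − 4q_A − q_B = 0 ⇒ q_A = 14.5 − 0.25q_B.
Setting q_A = q_B in the reaction function: q_A = 14.5 − 0.25q_A, so q_A = 14.5 / 1.25 = 11.6.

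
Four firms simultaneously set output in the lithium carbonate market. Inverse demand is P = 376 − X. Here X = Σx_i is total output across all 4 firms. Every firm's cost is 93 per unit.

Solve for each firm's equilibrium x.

56.6

A representative firm's profit is π_i = x_i(376 − X) − 93x_i, with X = x_i + Σ_{j≠i} x_j.
First-order condition: 283 − 2x_i − Σ_{j≠i} x_j = 0.
Imposing symmetry (x_j = x for all j) turns Σ_{j≠i} x_j into 3x, so 283 = 5x and x = 56.6.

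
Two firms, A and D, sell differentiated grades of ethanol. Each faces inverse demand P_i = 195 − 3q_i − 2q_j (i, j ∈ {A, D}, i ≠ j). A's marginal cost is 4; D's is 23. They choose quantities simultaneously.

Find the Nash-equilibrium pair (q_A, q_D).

25.0625, 20.3125

Firm A's profit: π = q_A(195 − 3q_A − 2q_D) − 4q_A.
∂π/∂q_A = 191 − 6q_A − 2q_D = 0 ⇒ q_A = 191/6 − (1/3)q_D.
Similarly q_D = 86/3 − (1/3)q_A.
Solving the two reaction functions simultaneously: (1 − (−1/3)(−1/3))q_A = 191/6 − (1/3)·(86/3), so (8/9)q_A = 401/18 and q_A = 25.0625.
Then q_D = 86/3 − (1/3)·25.0625 = 20.3125.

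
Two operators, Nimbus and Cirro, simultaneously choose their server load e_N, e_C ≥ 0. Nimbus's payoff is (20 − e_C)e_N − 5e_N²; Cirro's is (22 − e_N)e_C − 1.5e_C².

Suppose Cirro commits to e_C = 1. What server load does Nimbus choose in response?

1.9

Expanding Nimbus's payoff: 20e_N − e_Ce_N − 5e_N².
∂π/∂e_N = 20 − e_C − 10e_N = 0, so e_N = 2 − 0.1e_C.
At e_C = 1: e_N = 2 − 0.1·1 = 1.9.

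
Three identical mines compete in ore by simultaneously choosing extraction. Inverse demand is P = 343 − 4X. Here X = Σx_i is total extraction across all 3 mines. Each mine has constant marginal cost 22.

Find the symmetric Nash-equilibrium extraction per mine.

20.0625

A representative mine's profit is π_i = x_i(343 − 4X) − 22x_i, with X = x_i + Σ_{j≠i} x_j.
First-order condition: 321 − 8x_i − 4Σ_{j≠i} x_j = 0.
With identical mines, set every x_j = x: then 321 − 8x − 8x = 0, i.e. x = 321/16 = 20.0625.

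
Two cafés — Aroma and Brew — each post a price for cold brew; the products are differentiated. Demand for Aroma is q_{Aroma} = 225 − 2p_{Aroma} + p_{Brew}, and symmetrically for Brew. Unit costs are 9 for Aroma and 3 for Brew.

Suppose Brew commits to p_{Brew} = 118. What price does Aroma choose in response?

Aroma's profit: π = (p_{Aroma} − 9)(225 − 2p_{Aroma} + p_{Brew}).
∂π/∂p_{Aroma} = 243 − 4p_{Aroma} + p_{Brew} = 0 ⇒ p_{Aroma} = 60.75 + 0.25p_{Brew}.
At p_{Brew} = 118: p_{Aroma} = 60.75 + 0.25·118 = 90.25.

90.25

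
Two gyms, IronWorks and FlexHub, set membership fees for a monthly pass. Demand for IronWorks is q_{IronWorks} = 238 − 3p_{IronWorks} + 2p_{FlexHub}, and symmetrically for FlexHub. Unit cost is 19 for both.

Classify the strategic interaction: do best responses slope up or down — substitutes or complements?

IronWorks's profit: π = (p_{IronWorks} − 19)(238 − 3p_{IronWorks} + 2p_{FlexHub}).
∂π/∂p_{IronWorks} = 295 − 6p_{IronWorks} + 2p_{FlexHub} = 0 ⇒ p_{IronWorks} = 295/6 + (1/3)p_{FlexHub}.
The best-response slope dp_{IronWorks}/dp_{FlexHub} = 1/3 > 0: the reaction function is upward-sloping, so the choices are strategic complements.

strategic complements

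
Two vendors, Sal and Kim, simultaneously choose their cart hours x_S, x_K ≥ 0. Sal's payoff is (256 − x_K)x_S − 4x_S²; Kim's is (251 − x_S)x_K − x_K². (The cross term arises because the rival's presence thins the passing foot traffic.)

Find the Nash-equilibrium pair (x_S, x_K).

17.4, 116.8

Expanding Sal's payoff: 256x_S − x_Kx_S − 4x_S².
∂π/∂x_S = 256 − x_K − 8x_S = 0, so x_S = 32 − 0.125x_K.
Likewise for Kim: x_K = 125.5 − 0.5x_S.
Substituting the second reaction function into the first: x_S = 32 − 0.125(125.5 − 0.5x_S), which gives 0.9375x_S = 16.3125 ⇒ x_S = 17.4.
Then x_K = 125.5 − 0.5·17.4 = 116.8.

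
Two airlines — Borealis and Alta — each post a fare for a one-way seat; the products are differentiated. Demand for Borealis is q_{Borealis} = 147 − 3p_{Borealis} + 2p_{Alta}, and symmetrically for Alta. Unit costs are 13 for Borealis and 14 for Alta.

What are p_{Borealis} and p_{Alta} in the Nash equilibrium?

Borealis's profit: π = (p_{Borealis} − 13)(147 − 3p_{Borealis} + 2p_{Alta}).
∂π/∂p_{Borealis} = 186 − 6p_{Borealis} + 2p_{Alta} = 0 ⇒ p_{Borealis} = 31 + (1/3)p_{Alta}.
Similarly p_{Alta} = 31.5 + (1/3)p_{Borealis}.
Plugging p_{Alta} into Borealis's best response: p_{Borealis} = 31 + (1/3)(31.5 + (1/3)p_{Borealis}) ⇒ (8/9)p_{Borealis} = 41.5, so p_{Borealis} = 46.6875.
Then p_{Alta} = 31.5 + (1/3)·46.6875 = 47.0625.

46.6875, 47.0625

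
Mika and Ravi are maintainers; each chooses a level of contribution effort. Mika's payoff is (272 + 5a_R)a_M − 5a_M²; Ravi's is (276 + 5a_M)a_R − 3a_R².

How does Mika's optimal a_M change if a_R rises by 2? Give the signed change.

1

Expanding Mika's payoff: 272a_M + 5a_Ra_M − 5a_M².
∂π/∂a_M = 272 + 5a_R − 10a_M = 0, so a_M = 27.2 + 0.5a_R.
The reaction-function slope is 0.5, so a 2-unit rise in a_R moves a_M by 0.5 × 2 = 1. Mika's best response rises — the actions are strategic complements.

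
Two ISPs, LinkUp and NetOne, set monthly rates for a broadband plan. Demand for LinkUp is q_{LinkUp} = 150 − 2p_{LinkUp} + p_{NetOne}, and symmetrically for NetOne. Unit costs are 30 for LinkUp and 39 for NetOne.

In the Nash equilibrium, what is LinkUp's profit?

LinkUp's profit: π = (p_{LinkUp} − 30)(150 − 2p_{LinkUp} + p_{NetOne}).
∂π/∂p_{LinkUp} = 210 − 4p_{LinkUp} + p_{NetOne} = 0 ⇒ p_{LinkUp} = 52.5 + 0.25p_{NetOne}.
Similarly p_{NetOne} = 57 + 0.25p_{LinkUp}.
Substituting the second reaction function into the first: p_{LinkUp} = 52.5 + 0.25(57 + 0.25p_{LinkUp}), which gives 0.9375p_{LinkUp} = 66.75 ⇒ p_{LinkUp} = 71.2.
Then p_{NetOne} = 57 + 0.25·71.2 = 74.8.
q_{LinkUp} = 150 − 2·71.2 + 74.8 = 82.4.
Profit = (71.2 − 30)·82.4 = 3394.88.

3394.88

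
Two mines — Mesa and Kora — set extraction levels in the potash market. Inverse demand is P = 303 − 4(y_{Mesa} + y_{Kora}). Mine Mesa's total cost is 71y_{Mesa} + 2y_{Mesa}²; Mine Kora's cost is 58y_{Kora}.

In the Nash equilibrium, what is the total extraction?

36.1

Mine Mesa's profit: π = y_{Mesa}(303 − 4(y_{Mesa} + y_{Kora})) − 71y_{Mesa} − 2y_{Mesa}².
∂π/∂y_{Mesa} = 232 − 12y_{Mesa} − 4y_{Kora} = 0, so y_{Mesa} = 58/3 − (1/3)y_{Kora}.
For Kora: ∂π/∂y_{Kora} = 245 − 8y_{Kora} − 4y_{Mesa} = 0 ⇒ y_{Kora} = 30.625 − 0.5y_{Mesa}.
Solving the two reaction functions simultaneously: (1 − (−1/3)(−0.5))y_{Mesa} = 58/3 − (1/3)·30.625, so (5/6)y_{Mesa} = 9.125 and y_{Mesa} = 10.95.
Then y_{Kora} = 30.625 − 0.5·10.95 = 25.15.
Total extraction: 10.95 + 25.15 = 36.1.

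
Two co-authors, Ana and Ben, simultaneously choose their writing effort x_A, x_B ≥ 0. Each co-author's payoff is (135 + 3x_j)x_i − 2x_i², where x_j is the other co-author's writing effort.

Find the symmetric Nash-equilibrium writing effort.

Ana's payoff is (135 + 3x_B)x_A − 2x_A².
∂π/∂x_A = 135 + 3x_B − 4x_A = 0, so x_A = 33.75 + 0.75x_B.
By symmetry x_B = x_A; substituting into the reaction function, 0.25x_A = 33.75 and x_A = 135.

135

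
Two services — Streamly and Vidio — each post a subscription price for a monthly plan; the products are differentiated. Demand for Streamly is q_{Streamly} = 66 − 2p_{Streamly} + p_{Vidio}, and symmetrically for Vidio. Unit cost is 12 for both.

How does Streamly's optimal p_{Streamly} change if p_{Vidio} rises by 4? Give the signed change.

1

Streamly's profit: π = (p_{Streamly} − 12)(66 − 2p_{Streamly} + p_{Vidio}).
∂π/∂p_{Streamly} = 90 − 4p_{Streamly} + p_{Vidio} = 0 ⇒ p_{Streamly} = 22.5 + 0.25p_{Vidio}.
The reaction-function slope is 0.25, so a 4-unit rise in p_{Vidio} moves p_{Streamly} by 0.25 × 4 = 1. Streamly's best response rises — the actions are strategic complements.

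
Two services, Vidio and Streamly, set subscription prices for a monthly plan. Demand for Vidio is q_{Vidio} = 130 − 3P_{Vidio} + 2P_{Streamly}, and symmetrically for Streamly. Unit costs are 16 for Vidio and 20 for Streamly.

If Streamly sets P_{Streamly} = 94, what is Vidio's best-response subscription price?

61

Vidio's profit: π = (P_{Vidio} − 16)(130 − 3P_{Vidio} + 2P_{Streamly}).
∂π/∂P_{Vidio} = 178 − 6P_{Vidio} + 2P_{Streamly} = 0 ⇒ P_{Vidio} = 89/3 + (1/3)P_{Streamly}.
At P_{Streamly} = 94: P_{Vidio} = 89/3 + (1/3)·94 = 61.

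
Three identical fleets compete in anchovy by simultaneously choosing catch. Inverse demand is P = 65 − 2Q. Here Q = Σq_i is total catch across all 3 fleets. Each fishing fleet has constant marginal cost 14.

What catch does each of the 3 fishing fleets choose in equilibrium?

6.375

A representative fishing fleet's profit is π_i = q_i(65 − 2Q) − 14q_i, with Q = q_i + Σ_{j≠i} q_j.
First-order condition: 51 − 4q_i − 2Σ_{j≠i} q_j = 0.
Imposing symmetry (q_j = q for all j) turns Σ_{j≠i} q_j into 2q, so 51 = 8q and q = 6.375.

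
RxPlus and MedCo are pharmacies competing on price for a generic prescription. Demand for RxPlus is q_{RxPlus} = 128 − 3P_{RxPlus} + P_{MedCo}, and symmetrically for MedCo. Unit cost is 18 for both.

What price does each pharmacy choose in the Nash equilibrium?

RxPlus's profit: π = (P_{RxPlus} − 18)(128 − 3P_{RxPlus} + P_{MedCo}).
∂π/∂P_{RxPlus} = 182 − 6P_{RxPlus} + P_{MedCo} = 0 ⇒ P_{RxPlus} = 91/3 + (1/6)P_{MedCo}.
Setting P_{RxPlus} = P_{MedCo} in the reaction function: P_{RxPlus} = 91/3 + (1/6)P_{RxPlus}, so P_{RxPlus} = (91/3) / (5/6) = 36.4.

36.4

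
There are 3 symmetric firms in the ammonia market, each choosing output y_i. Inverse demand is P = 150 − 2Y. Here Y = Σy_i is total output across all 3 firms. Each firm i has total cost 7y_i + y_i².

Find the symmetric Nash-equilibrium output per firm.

14.3

A representative firm's profit is π_i = y_i(150 − 2Y) − 7y_i − y_i², with Y = y_i + Σ_{j≠i} y_j.
First-order condition: 143 − 6y_i − 2Σ_{j≠i} y_j = 0.
In a symmetric equilibrium every firm chooses the same y, so Σ_{j≠i} y_j = 2y. The condition becomes 143 − 10y = 0, giving y = 143/10 = 14.3.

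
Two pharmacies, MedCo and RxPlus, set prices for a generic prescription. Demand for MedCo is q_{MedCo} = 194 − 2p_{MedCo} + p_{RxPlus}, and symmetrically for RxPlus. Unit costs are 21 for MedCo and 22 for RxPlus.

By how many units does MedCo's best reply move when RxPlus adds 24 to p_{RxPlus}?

6

MedCo's profit: π = (p_{MedCo} − 21)(194 − 2p_{MedCo} + p_{RxPlus}).
∂π/∂p_{MedCo} = 236 − 4p_{MedCo} + p_{RxPlus} = 0 ⇒ p_{MedCo} = 59 + 0.25p_{RxPlus}.
The reaction-function slope is 0.25, so a 24-unit rise in p_{RxPlus} moves p_{MedCo} by 0.25 × 24 = 6. MedCo's best response rises — the actions are strategic complements.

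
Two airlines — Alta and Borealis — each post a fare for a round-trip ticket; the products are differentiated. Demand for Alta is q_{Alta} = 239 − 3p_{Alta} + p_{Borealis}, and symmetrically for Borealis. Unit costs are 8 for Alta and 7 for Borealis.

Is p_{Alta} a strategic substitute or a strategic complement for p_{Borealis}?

Alta's profit: π = (p_{Alta} − 8)(239 − 3p_{Alta} + p_{Borealis}).
∂π/∂p_{Alta} = 263 − 6p_{Alta} + p_{Borealis} = 0 ⇒ p_{Alta} = 263/6 + (1/6)p_{Borealis}.
The best-response slope dp_{Alta}/dp_{Borealis} = 1/6 > 0: the reaction function is upward-sloping, so the choices are strategic complements.

strategic complements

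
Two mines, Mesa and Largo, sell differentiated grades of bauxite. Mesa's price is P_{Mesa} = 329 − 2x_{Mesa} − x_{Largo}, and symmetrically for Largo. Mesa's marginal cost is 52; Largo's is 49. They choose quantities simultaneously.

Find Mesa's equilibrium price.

162.4

Mine Mesa's profit: π = x_{Mesa}(329 − 2x_{Mesa} − x_{Largo}) − 52x_{Mesa}.
∂π/∂x_{Mesa} = 277 − 4x_{Mesa} − x_{Largo} = 0 ⇒ x_{Mesa} = 69.25 − 0.25x_{Largo}.
Similarly x_{Largo} = 70 − 0.25x_{Mesa}.
Solving the two reaction functions simultaneously: (1 − (−0.25)(−0.25))x_{Mesa} = 69.25 − 0.25·70, so 0.9375x_{Mesa} = 51.75 and x_{Mesa} = 55.2.
Then x_{Largo} = 70 − 0.25·55.2 = 56.2.
P_{Mesa} = 329 − 2·55.2 − 56.2 = 162.4.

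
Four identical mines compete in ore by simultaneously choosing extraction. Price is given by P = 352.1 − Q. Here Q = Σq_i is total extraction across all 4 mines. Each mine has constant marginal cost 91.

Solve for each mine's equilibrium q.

A representative mine's profit is π_i = q_i(352.1 − Q) − 91q_i, with Q = q_i + Σ_{j≠i} q_j.
First-order condition: 261.1 − 2q_i − Σ_{j≠i} q_j = 0.
With identical mines, set every q_j = q: then 261.1 − 2q − 3q = 0, i.e. q = 261.1/5 = 52.22.

52.22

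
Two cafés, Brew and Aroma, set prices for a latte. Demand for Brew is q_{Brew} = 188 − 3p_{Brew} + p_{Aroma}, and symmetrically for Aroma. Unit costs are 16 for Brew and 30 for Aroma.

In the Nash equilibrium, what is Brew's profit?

Brew's profit: π = (p_{Brew} − 16)(188 − 3p_{Brew} + p_{Aroma}).
∂π/∂p_{Brew} = 236 − 6p_{Brew} + p_{Aroma} = 0 ⇒ p_{Brew} = 118/3 + (1/6)p_{Aroma}.
Similarly p_{Aroma} = 139/3 + (1/6)p_{Brew}.
Plugging p_{Aroma} into Brew's best response: p_{Brew} = 118/3 + (1/6)(139/3 + (1/6)p_{Brew}) ⇒ (35/36)p_{Brew} = 847/18, so p_{Brew} = 48.4.
Then p_{Aroma} = 139/3 + (1/6)·48.4 = 54.4.
q_{Brew} = 188 − 3·48.4 + 54.4 = 97.2.
Profit = (48.4 − 16)·97.2 = 3149.28.

3149.28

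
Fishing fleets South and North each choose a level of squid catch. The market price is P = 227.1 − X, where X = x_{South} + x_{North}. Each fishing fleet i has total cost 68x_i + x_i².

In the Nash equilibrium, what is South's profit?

2025.0248

Fishing fleet South's profit: π = x_{South}(227.1 − (x_{South} + x_{North})) − 68x_{South} − x_{South}².
∂π/∂x_{South} = 159.1 − 4x_{South} − x_{North} = 0, so x_{South} = 39.775 − 0.25x_{North}.
By symmetry x_{North} = x_{South}; substituting into the reaction function, 1.25x_{South} = 39.775 and x_{South} = 31.82.
Price P = 227.1 − 63.64 = 163.46.
South's profit: (163.46 − 68)·31.82 − (31.82)² = 2025.0248.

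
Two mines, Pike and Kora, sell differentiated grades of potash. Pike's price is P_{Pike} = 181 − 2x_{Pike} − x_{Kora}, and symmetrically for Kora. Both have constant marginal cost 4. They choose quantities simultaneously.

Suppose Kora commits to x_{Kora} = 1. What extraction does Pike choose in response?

Mine Pike's profit: π = x_{Pike}(181 − 2x_{Pike} − x_{Kora}) − 4x_{Pike}.
∂π/∂x_{Pike} = 177 − 4x_{Pike} − x_{Kora} = 0 ⇒ x_{Pike} = 44.25 − 0.25x_{Kora}.
At x_{Kora} = 1: x_{Pike} = 44.25 − 0.25·1 = 44.

44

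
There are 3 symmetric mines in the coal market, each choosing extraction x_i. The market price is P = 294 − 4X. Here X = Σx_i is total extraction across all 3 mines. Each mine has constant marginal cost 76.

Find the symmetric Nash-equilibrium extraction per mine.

A representative mine's profit is π_i = x_i(294 − 4X) − 76x_i, with X = x_i + Σ_{j≠i} x_j.
First-order condition: 218 − 8x_i − 4Σ_{j≠i} x_j = 0.
Imposing symmetry (x_j = x for all j) turns Σ_{j≠i} x_j into 2x, so 218 = 16x and x = 13.625.

13.625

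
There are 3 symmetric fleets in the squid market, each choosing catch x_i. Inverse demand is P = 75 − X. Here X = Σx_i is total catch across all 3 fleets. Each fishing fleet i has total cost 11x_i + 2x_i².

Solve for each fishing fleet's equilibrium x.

A representative fishing fleet's profit is π_i = x_i(75 − X) − 11x_i − 2x_i², with X = x_i + Σ_{j≠i} x_j.
First-order condition: 64 − 6x_i − Σ_{j≠i} x_j = 0.
In a symmetric equilibrium every fishing fleet chooses the same x, so Σ_{j≠i} x_j = 2x. The condition becomes 64 − 8x = 0, giving x = 64/8 = 8.

8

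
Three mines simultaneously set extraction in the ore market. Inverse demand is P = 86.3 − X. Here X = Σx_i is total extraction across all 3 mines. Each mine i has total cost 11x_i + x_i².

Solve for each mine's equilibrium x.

12.55

A representative mine's profit is π_i = x_i(86.3 − X) − 11x_i − x_i², with X = x_i + Σ_{j≠i} x_j.
First-order condition: 75.3 − 4x_i − Σ_{j≠i} x_j = 0.
With identical mines, set every x_j = x: then 75.3 − 4x − 2x = 0, i.e. x = 75.3/6 = 12.55.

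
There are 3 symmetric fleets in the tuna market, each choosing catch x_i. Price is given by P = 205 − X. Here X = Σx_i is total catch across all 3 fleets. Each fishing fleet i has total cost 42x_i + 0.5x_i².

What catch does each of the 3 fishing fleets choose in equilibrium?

32.6

A representative fishing fleet's profit is π_i = x_i(205 − X) − 42x_i − 0.5x_i², with X = x_i + Σ_{j≠i} x_j.
First-order condition: 163 − 3x_i − Σ_{j≠i} x_j = 0.
With identical fishing fleets, set every x_j = x: then 163 − 3x − 2x = 0, i.e. x = 163/5 = 32.6.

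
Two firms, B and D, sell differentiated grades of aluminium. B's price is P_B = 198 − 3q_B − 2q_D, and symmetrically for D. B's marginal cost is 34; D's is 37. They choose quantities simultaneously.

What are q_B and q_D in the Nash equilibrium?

20.6875, 19.9375

Firm B's profit: π = q_B(198 − 3q_B − 2q_D) − 34q_B.
∂π/∂q_B = 164 − 6q_B − 2q_D = 0 ⇒ q_B = 82/3 − (1/3)q_D.
Similarly q_D = 161/6 − (1/3)q_B.
Solving the two reaction functions simultaneously: (1 − (−1/3)(−1/3))q_B = 82/3 − (1/3)·(161/6), so (8/9)q_B = 331/18 and q_B = 20.6875.
Then q_D = 161/6 − (1/3)·20.6875 = 19.9375.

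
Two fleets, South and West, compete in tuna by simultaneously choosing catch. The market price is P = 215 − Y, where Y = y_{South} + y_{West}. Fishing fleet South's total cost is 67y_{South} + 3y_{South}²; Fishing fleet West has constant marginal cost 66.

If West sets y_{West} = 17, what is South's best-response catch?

Fishing fleet South's profit: π = y_{South}(215 − (y_{South} + y_{West})) − 67y_{South} − 3y_{South}².
∂π/∂y_{South} = 148 − 8y_{South} − y_{West} = 0, so y_{South} = 18.5 − 0.125y_{West}.
At y_{West} = 17: y_{South} = 18.5 − 0.125·17 = 16.375.

16.375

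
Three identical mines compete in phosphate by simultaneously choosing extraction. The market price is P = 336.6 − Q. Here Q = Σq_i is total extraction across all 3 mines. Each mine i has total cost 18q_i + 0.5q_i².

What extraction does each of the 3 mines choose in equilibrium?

63.72

A representative mine's profit is π_i = q_i(336.6 − Q) − 18q_i − 0.5q_i², with Q = q_i + Σ_{j≠i} q_j.
First-order condition: 318.6 − 3q_i − Σ_{j≠i} q_j = 0.
With identical mines, set every q_j = q: then 318.6 − 3q − 2q = 0, i.e. q = 318.6/5 = 63.72.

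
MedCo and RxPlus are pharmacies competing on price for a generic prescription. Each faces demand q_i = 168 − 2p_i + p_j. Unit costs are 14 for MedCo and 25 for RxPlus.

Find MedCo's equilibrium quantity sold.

105.6

MedCo's profit: π = (p_{MedCo} − 14)(168 − 2p_{MedCo} + p_{RxPlus}).
∂π/∂p_{MedCo} = 196 − 4p_{MedCo} + p_{RxPlus} = 0 ⇒ p_{MedCo} = 49 + 0.25p_{RxPlus}.
Similarly p_{RxPlus} = 54.5 + 0.25p_{MedCo}.
Solving the two reaction functions simultaneously: (1 − (0.25)(0.25))p_{MedCo} = 49 + 0.25·54.5, so 0.9375p_{MedCo} = 62.625 and p_{MedCo} = 66.8.
Then p_{RxPlus} = 54.5 + 0.25·66.8 = 71.2.
q_{MedCo} = 168 − 2·66.8 + 71.2 = 105.6.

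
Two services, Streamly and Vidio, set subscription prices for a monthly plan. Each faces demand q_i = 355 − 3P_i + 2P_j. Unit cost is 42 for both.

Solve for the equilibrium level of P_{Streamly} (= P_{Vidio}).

120.25

Streamly's profit: π = (P_{Streamly} − 42)(355 − 3P_{Streamly} + 2P_{Vidio}).
∂π/∂P_{Streamly} = 481 − 6P_{Streamly} + 2P_{Vidio} = 0 ⇒ P_{Streamly} = 481/6 + (1/3)P_{Vidio}.
By symmetry P_{Vidio} = P_{Streamly}; substituting into the reaction function, (2/3)P_{Streamly} = 481/6 and P_{Streamly} = 120.25.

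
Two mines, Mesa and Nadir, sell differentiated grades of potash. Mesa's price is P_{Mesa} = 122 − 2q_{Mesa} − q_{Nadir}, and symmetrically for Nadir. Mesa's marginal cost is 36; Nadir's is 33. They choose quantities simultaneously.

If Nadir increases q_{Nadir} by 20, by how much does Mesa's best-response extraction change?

Mine Mesa's profit: π = q_{Mesa}(122 − 2q_{Mesa} − q_{Nadir}) − 36q_{Mesa}.
∂π/∂q_{Mesa} = 86 − 4q_{Mesa} − q_{Nadir} = 0 ⇒ q_{Mesa} = 21.5 − 0.25q_{Nadir}.
The reaction-function slope is −0.25, so a 20-unit rise in q_{Nadir} moves q_{Mesa} by −0.25 × 20 = −5. Mesa's best response falls — the actions are strategic substitutes.

-5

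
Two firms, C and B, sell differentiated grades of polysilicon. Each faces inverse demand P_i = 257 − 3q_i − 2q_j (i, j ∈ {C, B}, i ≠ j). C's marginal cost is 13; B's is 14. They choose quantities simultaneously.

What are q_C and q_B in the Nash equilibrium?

Firm C's profit: π = q_C(257 − 3q_C − 2q_B) − 13q_C.
∂π/∂q_C = 244 − 6q_C − 2q_B = 0 ⇒ q_C = 122/3 − (1/3)q_B.
Similarly q_B = 40.5 − (1/3)q_C.
Substituting the second reaction function into the first: q_C = 122/3 − (1/3)(40.5 − (1/3)q_C), which gives (8/9)q_C = 163/6 ⇒ q_C = 30.5625.
Then q_B = 40.5 − (1/3)·30.5625 = 30.3125.

30.5625, 30.3125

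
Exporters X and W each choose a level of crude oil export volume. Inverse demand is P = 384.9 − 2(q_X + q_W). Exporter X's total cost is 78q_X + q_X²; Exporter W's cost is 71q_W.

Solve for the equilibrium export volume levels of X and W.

29.99, 63.48

Exporter X's profit: π = q_X(384.9 − 2(q_X + q_W)) − 78q_X − q_X².
∂π/∂q_X = 306.9 − 6q_X − 2q_W = 0, so q_X = 51.15 − (1/3)q_W.
For W: ∂π/∂q_W = 313.9 − 4q_W − 2q_X = 0 ⇒ q_W = 78.475 − 0.5q_X.
Substituting the second reaction function into the first: q_X = 51.15 − (1/3)(78.475 − 0.5q_X), which gives (5/6)q_X = 2999/120 ⇒ q_X = 29.99.
Then q_W = 78.475 − 0.5·29.99 = 63.48.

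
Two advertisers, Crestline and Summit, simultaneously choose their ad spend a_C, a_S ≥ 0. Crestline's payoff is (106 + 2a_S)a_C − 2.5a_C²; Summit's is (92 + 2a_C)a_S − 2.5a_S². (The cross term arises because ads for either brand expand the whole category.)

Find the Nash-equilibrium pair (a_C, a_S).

34, 32

Expanding Crestline's payoff: 106a_C + 2a_Sa_C − 2.5a_C².
∂π/∂a_C = 106 + 2a_S − 5a_C = 0, so a_C = 21.2 + 0.4a_S.
Likewise for Summit: a_S = 18.4 + 0.4a_C.
Substituting the second reaction function into the first: a_C = 21.2 + 0.4(18.4 + 0.4a_C), which gives 0.84a_C = 28.56 ⇒ a_C = 34.
Then a_S = 18.4 + 0.4·34 = 32.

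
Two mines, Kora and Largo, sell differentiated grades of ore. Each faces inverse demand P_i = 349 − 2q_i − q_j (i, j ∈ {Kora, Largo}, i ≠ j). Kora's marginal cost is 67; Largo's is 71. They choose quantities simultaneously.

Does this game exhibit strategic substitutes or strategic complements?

Mine Kora's profit: π = q_{Kora}(349 − 2q_{Kora} − q_{Largo}) − 67q_{Kora}.
∂π/∂q_{Kora} = 282 − 4q_{Kora} − q_{Largo} = 0 ⇒ q_{Kora} = 70.5 − 0.25q_{Largo}.
The best-response slope dq_{Kora}/dq_{Largo} = −0.25 < 0: the reaction function is downward-sloping, so the choices are strategic substitutes.

strategic substitutes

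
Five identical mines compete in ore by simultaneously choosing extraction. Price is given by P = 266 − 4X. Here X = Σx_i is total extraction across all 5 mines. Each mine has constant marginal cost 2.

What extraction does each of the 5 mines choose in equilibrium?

11

A representative mine's profit is π_i = x_i(266 − 4X) − 2x_i, with X = x_i + Σ_{j≠i} x_j.
First-order condition: 264 − 8x_i − 4Σ_{j≠i} x_j = 0.
With identical mines, set every x_j = x: then 264 − 8x − 16x = 0, i.e. x = 264/24 = 11.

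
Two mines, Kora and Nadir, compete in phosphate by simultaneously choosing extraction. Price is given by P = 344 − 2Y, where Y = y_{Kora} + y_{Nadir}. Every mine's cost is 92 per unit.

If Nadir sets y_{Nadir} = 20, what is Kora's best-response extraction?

53

Mine Kora's profit: π = y_{Kora}(344 − 2(y_{Kora} + y_{Nadir})) − 92y_{Kora}.
∂π/∂y_{Kora} = 252 − 4y_{Kora} − 2y_{Nadir} = 0, so y_{Kora} = 63 − 0.5y_{Nadir}.
At y_{Nadir} = 20: y_{Kora} = 63 − 0.5·20 = 53.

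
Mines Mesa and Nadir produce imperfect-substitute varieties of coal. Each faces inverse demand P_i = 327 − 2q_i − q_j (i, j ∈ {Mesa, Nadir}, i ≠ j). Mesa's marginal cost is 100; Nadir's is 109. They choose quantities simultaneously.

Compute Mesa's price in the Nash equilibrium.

192

Mine Mesa's profit: π = q_{Mesa}(327 − 2q_{Mesa} − q_{Nadir}) − 100q_{Mesa}.
∂π/∂q_{Mesa} = 227 − 4q_{Mesa} − q_{Nadir} = 0 ⇒ q_{Mesa} = 56.75 − 0.25q_{Nadir}.
Similarly q_{Nadir} = 54.5 − 0.25q_{Mesa}.
Solving the two reaction functions simultaneously: (1 − (−0.25)(−0.25))q_{Mesa} = 56.75 − 0.25·54.5, so 0.9375q_{Mesa} = 43.125 and q_{Mesa} = 46.
Then q_{Nadir} = 54.5 − 0.25·46 = 43.
P_{Mesa} = 327 − 2·46 − 43 = 192.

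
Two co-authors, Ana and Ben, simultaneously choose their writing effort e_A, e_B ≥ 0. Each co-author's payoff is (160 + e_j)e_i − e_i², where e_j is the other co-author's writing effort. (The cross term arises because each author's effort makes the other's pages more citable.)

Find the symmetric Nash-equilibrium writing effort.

160

Ana's payoff is (160 + e_B)e_A − e_A².
∂π/∂e_A = 160 + e_B − 2e_A = 0, so e_A = 80 + 0.5e_B.
Setting e_A = e_B in the reaction function: e_A = 80 + 0.5e_A, so e_A = 80 / 0.5 = 160.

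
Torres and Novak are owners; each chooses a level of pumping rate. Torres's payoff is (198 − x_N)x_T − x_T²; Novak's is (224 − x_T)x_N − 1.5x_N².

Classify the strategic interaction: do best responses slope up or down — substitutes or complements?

Expanding Torres's payoff: 198x_T − x_Nx_T − x_T².
∂π/∂x_T = 198 − x_N − 2x_T = 0, so x_T = 99 − 0.5x_N.
The best-response slope dx_T/dx_N = −0.5 < 0: the reaction function is downward-sloping, so the choices are strategic substitutes.

strategic substitutes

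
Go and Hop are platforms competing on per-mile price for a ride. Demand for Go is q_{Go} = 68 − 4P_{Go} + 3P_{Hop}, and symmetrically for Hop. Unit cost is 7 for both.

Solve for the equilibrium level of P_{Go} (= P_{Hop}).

19.2

Go's profit: π = (P_{Go} − 7)(68 − 4P_{Go} + 3P_{Hop}).
∂π/∂P_{Go} = 96 − 8P_{Go} + 3P_{Hop} = 0 ⇒ P_{Go} = 12 + 0.375P_{Hop}.
Setting P_{Go} = P_{Hop} in the reaction function: P_{Go} = 12 + 0.375P_{Go}, so P_{Go} = 12 / 0.625 = 19.2.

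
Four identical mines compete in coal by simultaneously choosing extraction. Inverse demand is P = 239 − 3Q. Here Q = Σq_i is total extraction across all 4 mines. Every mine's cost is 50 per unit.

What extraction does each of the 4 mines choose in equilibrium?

A representative mine's profit is π_i = q_i(239 − 3Q) − 50q_i, with Q = q_i + Σ_{j≠i} q_j.
First-order condition: 189 − 6q_i − 3Σ_{j≠i} q_j = 0.
With identical mines, set every q_j = q: then 189 − 6q − 9q = 0, i.e. q = 189/15 = 12.6.

12.6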